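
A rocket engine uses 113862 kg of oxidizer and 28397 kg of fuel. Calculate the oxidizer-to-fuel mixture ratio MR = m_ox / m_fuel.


MR = 113862 / 28397 = 4.01

4.01


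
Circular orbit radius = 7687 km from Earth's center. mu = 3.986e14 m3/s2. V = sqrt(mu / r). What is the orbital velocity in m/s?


V = sqrt(3.986e14 / 7687000) = 7201 m/s

7201 m/s


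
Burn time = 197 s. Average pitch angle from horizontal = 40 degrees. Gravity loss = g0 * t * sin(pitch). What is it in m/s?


GL = 9.81 * 197 * sin(40 deg) = 1242 m/s

1242 m/s


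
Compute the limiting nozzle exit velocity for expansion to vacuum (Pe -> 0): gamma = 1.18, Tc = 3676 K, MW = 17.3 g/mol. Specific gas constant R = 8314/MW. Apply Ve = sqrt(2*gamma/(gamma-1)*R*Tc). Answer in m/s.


R = 8314 / 17.3 = 480.58 J/(kg.K)
Ve = sqrt(2 * 1.18 / (1.18 - 1) * 480.58 * 3676) = 4813 m/s

4813 m/s


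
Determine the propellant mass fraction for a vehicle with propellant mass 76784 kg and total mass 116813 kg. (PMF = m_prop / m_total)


PMF = 76784 / 116813 = 0.657

0.657


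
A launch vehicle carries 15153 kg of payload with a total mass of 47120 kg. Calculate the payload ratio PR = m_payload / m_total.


PR = 15153 / 47120 = 0.3216

0.3216


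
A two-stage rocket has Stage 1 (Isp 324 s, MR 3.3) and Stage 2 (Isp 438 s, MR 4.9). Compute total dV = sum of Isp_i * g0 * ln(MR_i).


dV1 = 324 * 9.81 * ln(3.3) = 3794.8 m/s
dV2 = 438 * 9.81 * ln(4.9) = 6828.6 m/s
Total dV = 3794.8 + 6828.6 = 10623.4 m/s ~ 10623 m/s

10623 m/s


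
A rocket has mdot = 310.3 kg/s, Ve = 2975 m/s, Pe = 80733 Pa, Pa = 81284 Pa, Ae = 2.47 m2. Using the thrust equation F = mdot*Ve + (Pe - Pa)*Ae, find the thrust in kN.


F = 310.3 * 2975 + (80733 - 81284) * 2.47 = 921782.0 N = 921.8 kN

921.8 kN


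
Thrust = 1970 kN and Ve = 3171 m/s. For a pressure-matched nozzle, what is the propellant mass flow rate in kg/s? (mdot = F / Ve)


mdot = F / Ve = 1970000 / 3171 = 621.3 kg/s

621.3 kg/s


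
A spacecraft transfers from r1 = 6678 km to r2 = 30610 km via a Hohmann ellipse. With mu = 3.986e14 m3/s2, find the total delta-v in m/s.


V1 = sqrt(mu/r1) = 7725.84 m/s
dV1 = V1*(sqrt(2*r2/(r1+r2)) - 1) = 2173.53 m/s
V2 = sqrt(mu/r2) = 3608.59 m/s
dV2 = V2*(1 - sqrt(2*r1/(r1+r2))) = 1448.9 m/s
Total dV = 3622 m/s

3622 m/s


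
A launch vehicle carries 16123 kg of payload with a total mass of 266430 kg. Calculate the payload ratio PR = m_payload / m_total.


PR = 16123 / 266430 = 0.0605

0.0605


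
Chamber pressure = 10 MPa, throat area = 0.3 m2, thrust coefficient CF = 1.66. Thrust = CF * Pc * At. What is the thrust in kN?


F = 1.66 * 10e6 * 0.3 = 4.9800e+06 N = 4980.0 kN

4980.0 kN


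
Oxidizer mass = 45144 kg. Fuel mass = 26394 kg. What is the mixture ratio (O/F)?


MR = 45144 / 26394 = 1.71

1.71


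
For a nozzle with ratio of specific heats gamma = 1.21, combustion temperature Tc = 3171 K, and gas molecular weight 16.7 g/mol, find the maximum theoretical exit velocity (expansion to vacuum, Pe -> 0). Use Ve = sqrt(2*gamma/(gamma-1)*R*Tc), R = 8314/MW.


R = 8314 / 16.7 = 497.84 J/(kg.K)
Ve = sqrt(2 * 1.21 / (1.21 - 1) * 497.84 * 3171) = 4265 m/s

4265 m/s


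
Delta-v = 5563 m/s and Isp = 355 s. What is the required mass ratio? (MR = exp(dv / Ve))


Ve = 355 * 9.81 = 3482.55 m/s
MR = exp(5563 / 3482.55) = 4.94

4.94


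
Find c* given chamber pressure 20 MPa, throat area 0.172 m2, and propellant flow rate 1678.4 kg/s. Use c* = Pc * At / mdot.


c* = 20e6 * 0.172 / 1678.4 = 2050 m/s

2050 m/s


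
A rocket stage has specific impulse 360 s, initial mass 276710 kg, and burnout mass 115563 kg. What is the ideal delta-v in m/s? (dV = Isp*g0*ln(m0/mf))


Ve = 360 * 9.81 = 3531.6 m/s
dV = 3531.6 * ln(276710/115563) = 3084 m/s

3084 m/s


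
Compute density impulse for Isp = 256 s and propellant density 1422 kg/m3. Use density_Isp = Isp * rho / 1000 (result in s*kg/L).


rho*Isp = 256 * 1422 / 1000 = 364 s*kg/L

364 s*kg/L


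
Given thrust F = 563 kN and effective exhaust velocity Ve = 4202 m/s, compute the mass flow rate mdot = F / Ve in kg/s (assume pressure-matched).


mdot = F / Ve = 563000 / 4202 = 134.0 kg/s

134.0 kg/s


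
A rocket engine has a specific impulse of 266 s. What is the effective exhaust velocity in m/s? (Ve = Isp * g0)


Ve = Isp * g0 = 266 * 9.81 = 2609.5 m/s

2609.5 m/s


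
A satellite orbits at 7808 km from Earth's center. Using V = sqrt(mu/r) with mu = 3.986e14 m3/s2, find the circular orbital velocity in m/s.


V = sqrt(3.986e14 / 7808000) = 7145 m/s

7145 m/s


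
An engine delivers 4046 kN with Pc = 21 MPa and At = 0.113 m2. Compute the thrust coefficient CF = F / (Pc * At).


CF = 4046000 / (21e6 * 0.113) = 1.71

1.71


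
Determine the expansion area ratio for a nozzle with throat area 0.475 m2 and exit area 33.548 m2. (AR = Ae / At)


AR = 33.548 / 0.475 = 70.6

70.6


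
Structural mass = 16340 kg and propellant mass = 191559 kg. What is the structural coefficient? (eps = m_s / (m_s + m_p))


eps = 16340 / (16340 + 191559) = 0.0786

0.0786


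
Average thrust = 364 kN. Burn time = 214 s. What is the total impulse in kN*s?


It = 364 * 214 = 77896 kN*s

77896 kN*s


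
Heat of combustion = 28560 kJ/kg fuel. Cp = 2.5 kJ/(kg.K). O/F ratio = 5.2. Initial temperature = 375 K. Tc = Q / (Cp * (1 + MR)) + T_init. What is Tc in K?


Tc = 28560 / (2.5 * (1 + 5.2)) + 375 = 2218 K

2218 K


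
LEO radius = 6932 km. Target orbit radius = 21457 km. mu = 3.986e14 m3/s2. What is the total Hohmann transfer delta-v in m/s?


V1 = sqrt(mu/r1) = 7582.97 m/s
dV1 = V1*(sqrt(2*r2/(r1+r2)) - 1) = 1740.2 m/s
V2 = sqrt(mu/r2) = 4310.07 m/s
dV2 = V2*(1 - sqrt(2*r1/(r1+r2))) = 1298.08 m/s
Total dV = 3038 m/s

3038 m/s


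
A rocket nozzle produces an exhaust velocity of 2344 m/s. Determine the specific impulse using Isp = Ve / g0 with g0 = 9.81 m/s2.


Isp = Ve / g0 = 2344 / 9.81 = 238.9 s

238.9 s


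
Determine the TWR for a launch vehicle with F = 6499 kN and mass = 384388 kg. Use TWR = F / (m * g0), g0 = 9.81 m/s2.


TWR = 6499000 / (384388 * 9.81) = 1.72

1.72


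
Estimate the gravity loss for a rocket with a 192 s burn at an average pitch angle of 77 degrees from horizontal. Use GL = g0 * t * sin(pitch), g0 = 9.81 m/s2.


GL = 9.81 * 192 * sin(77 deg) = 1835 m/s

1835 m/s


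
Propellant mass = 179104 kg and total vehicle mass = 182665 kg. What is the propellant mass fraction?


PMF = 179104 / 182665 = 0.981

0.981


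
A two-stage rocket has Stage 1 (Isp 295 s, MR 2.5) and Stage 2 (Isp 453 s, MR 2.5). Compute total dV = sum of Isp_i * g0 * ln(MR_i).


dV1 = 295 * 9.81 * ln(2.5) = 2651.7 m/s
dV2 = 453 * 9.81 * ln(2.5) = 4071.9 m/s
Total dV = 2651.7 + 4071.9 = 6723.6 m/s ~ 6724 m/s

6724 m/s


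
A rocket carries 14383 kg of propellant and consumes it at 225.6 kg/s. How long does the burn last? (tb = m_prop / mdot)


tb = 14383 / 225.6 = 63.8 s

63.8 s


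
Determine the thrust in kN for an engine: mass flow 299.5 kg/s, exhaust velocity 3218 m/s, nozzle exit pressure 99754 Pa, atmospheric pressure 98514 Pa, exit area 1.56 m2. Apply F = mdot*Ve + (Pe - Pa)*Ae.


F = 299.5 * 3218 + (99754 - 98514) * 1.56 = 965725.0 N = 965.7 kN

965.7 kN


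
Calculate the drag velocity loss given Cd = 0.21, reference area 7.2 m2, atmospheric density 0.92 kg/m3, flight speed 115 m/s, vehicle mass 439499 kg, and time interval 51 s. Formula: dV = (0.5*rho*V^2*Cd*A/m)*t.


D = 0.5 * 0.92 * 115^2 * 0.21 * 7.2 = 9198.25 N
a = 9198.25 / 439499 = 0.0209 m/s2
dV = 0.0209 * 51 = 1.1 m/s

1.1 m/s


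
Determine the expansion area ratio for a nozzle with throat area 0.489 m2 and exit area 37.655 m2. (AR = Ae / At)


AR = 37.655 / 0.489 = 77.0

77.0


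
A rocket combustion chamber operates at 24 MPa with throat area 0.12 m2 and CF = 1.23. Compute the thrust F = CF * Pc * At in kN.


F = 1.23 * 24e6 * 0.12 = 3.5424e+06 N = 3542.4 kN

3542.4 kN


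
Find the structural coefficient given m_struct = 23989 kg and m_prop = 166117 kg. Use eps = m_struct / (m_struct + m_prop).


eps = 23989 / (23989 + 166117) = 0.1262

0.1262


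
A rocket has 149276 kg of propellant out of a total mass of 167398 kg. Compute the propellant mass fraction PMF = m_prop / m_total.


PMF = 149276 / 167398 = 0.892

0.892


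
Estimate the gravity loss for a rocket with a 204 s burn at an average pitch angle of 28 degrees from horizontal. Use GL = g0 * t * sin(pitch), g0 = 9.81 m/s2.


GL = 9.81 * 204 * sin(28 deg) = 940 m/s

940 m/s


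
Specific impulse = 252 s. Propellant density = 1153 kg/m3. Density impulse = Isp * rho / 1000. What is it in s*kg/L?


rho*Isp = 252 * 1153 / 1000 = 291 s*kg/L

291 s*kg/L


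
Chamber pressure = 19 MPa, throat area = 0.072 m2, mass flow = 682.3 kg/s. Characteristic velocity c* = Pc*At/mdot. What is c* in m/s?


c* = 19e6 * 0.072 / 682.3 = 2005 m/s

2005 m/s


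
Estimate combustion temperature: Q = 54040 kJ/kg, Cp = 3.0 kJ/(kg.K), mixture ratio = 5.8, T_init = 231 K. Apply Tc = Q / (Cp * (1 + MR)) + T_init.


Tc = 54040 / (3.0 * (1 + 5.8)) + 231 = 2880 K

2880 K


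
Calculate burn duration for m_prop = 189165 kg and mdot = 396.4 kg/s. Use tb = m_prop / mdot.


tb = 189165 / 396.4 = 477.2 s

477.2 s


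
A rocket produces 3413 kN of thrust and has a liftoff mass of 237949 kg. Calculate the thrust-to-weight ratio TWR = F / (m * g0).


TWR = 3413000 / (237949 * 9.81) = 1.46

1.46


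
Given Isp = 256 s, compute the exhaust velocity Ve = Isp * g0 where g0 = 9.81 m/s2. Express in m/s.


Ve = Isp * g0 = 256 * 9.81 = 2511.4 m/s

2511.4 m/s


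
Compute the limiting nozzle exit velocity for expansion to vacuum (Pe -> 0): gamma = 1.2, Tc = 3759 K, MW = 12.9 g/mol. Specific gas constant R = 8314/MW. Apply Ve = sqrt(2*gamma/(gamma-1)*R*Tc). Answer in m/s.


R = 8314 / 12.9 = 644.5 J/(kg.K)
Ve = sqrt(2 * 1.2 / (1.2 - 1) * 644.5 * 3759) = 5392 m/s

5392 m/s


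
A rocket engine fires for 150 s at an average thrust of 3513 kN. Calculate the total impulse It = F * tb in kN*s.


It = 3513 * 150 = 526950 kN*s

526950 kN*s


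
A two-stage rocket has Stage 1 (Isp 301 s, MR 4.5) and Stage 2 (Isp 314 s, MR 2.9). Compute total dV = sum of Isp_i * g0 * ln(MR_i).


dV1 = 301 * 9.81 * ln(4.5) = 4441.3 m/s
dV2 = 314 * 9.81 * ln(2.9) = 3279.7 m/s
Total dV = 4441.3 + 3279.7 = 7721.0 m/s ~ 7721 m/s

7721 m/s


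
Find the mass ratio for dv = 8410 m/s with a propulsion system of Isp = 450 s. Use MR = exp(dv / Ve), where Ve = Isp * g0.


Ve = 450 * 9.81 = 4414.5 m/s
MR = exp(8410 / 4414.5) = 6.72

6.72


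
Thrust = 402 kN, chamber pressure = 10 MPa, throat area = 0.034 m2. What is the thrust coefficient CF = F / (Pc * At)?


CF = 402000 / (10e6 * 0.034) = 1.18

1.18


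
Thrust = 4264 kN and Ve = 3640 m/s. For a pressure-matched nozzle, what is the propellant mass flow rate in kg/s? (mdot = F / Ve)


mdot = F / Ve = 4264000 / 3640 = 1171.4 kg/s

1171.4 kg/s


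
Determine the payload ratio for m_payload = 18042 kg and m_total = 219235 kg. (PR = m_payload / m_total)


PR = 18042 / 219235 = 0.0823

0.0823


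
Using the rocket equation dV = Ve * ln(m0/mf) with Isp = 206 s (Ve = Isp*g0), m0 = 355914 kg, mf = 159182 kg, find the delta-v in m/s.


Ve = 206 * 9.81 = 2020.86 m/s
dV = 2020.86 * ln(355914/159182) = 1626 m/s

1626 m/s


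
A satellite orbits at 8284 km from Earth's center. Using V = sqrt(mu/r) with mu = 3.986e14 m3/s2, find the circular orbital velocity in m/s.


V = sqrt(3.986e14 / 8284000) = 6937 m/s

6937 m/s


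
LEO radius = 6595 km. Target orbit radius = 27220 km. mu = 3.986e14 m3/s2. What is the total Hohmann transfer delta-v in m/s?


V1 = sqrt(mu/r1) = 7774.3 m/s
dV1 = V1*(sqrt(2*r2/(r1+r2)) - 1) = 2089.99 m/s
V2 = sqrt(mu/r2) = 3826.7 m/s
dV2 = V2*(1 - sqrt(2*r1/(r1+r2))) = 1436.73 m/s
Total dV = 3527 m/s

3527 m/s


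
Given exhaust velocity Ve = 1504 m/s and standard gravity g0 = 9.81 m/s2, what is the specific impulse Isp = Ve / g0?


Isp = Ve / g0 = 1504 / 9.81 = 153.3 s

153.3 s


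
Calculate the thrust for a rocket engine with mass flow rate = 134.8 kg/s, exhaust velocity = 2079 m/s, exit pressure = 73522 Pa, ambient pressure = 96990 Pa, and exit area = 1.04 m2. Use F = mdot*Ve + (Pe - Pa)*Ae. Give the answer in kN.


F = 134.8 * 2079 + (73522 - 96990) * 1.04 = 255842.0 N = 255.8 kN

255.8 kN


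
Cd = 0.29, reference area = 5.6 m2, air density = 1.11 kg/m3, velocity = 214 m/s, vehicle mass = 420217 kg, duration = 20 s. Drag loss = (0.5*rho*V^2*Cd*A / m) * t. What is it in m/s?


D = 0.5 * 1.11 * 214^2 * 0.29 * 5.6 = 41276.85 N
a = 41276.85 / 420217 = 0.0982 m/s2
dV = 0.0982 * 20 = 2.0 m/s

2.0 m/s


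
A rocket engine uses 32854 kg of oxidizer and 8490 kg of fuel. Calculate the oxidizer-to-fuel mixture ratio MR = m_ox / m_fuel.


MR = 32854 / 8490 = 3.87

3.87


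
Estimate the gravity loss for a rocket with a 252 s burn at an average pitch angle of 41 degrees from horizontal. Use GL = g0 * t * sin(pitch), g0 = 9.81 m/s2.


GL = 9.81 * 252 * sin(41 deg) = 1622 m/s

1622 m/s


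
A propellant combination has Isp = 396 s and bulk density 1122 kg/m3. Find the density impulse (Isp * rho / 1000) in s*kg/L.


rho*Isp = 396 * 1122 / 1000 = 444 s*kg/L

444 s*kg/L


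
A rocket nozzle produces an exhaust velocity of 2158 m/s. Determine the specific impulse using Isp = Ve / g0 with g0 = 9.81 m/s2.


Isp = Ve / g0 = 2158 / 9.81 = 220.0 s

220.0 s


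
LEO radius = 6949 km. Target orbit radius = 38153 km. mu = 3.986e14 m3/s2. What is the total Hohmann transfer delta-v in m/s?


V1 = sqrt(mu/r1) = 7573.69 m/s
dV1 = V1*(sqrt(2*r2/(r1+r2)) - 1) = 2277.51 m/s
V2 = sqrt(mu/r2) = 3232.25 m/s
dV2 = V2*(1 - sqrt(2*r1/(r1+r2))) = 1438.0 m/s
Total dV = 3716 m/s

3716 m/s


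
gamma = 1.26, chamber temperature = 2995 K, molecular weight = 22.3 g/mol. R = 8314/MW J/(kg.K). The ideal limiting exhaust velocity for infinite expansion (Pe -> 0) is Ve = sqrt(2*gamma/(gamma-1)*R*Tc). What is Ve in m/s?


R = 8314 / 22.3 = 372.83 J/(kg.K)
Ve = sqrt(2 * 1.26 / (1.26 - 1) * 372.83 * 2995) = 3290 m/s

3290 m/s


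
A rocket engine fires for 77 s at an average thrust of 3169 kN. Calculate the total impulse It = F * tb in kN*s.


It = 3169 * 77 = 244013 kN*s

244013 kN*s


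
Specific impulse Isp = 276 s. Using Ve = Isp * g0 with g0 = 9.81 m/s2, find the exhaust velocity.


Ve = Isp * g0 = 276 * 9.81 = 2707.6 m/s

2707.6 m/s


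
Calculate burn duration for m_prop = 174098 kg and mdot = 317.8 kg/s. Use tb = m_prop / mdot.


tb = 174098 / 317.8 = 547.8 s

547.8 s


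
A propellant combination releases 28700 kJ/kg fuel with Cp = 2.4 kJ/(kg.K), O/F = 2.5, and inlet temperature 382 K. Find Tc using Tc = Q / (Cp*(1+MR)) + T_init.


Tc = 28700 / (2.4 * (1 + 2.5)) + 382 = 3799 K

3799 K


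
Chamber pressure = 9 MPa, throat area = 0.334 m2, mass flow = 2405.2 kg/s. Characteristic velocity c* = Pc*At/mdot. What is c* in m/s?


c* = 9e6 * 0.334 / 2405.2 = 1250 m/s

1250 m/s


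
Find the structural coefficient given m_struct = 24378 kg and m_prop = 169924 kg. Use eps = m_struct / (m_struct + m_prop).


eps = 24378 / (24378 + 169924) = 0.1255

0.1255


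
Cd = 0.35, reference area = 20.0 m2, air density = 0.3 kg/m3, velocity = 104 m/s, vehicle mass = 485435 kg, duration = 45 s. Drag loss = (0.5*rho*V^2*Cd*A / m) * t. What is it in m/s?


D = 0.5 * 0.3 * 104^2 * 0.35 * 20.0 = 11356.8 N
a = 11356.8 / 485435 = 0.0234 m/s2
dV = 0.0234 * 45 = 1.1 m/s

1.1 m/s


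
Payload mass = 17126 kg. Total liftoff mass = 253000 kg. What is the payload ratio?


PR = 17126 / 253000 = 0.0677

0.0677


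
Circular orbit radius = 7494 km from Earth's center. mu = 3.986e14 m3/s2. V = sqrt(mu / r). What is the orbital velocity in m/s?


V = sqrt(3.986e14 / 7494000) = 7293 m/s

7293 m/s


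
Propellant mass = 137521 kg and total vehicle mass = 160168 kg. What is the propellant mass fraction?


PMF = 137521 / 160168 = 0.859

0.859


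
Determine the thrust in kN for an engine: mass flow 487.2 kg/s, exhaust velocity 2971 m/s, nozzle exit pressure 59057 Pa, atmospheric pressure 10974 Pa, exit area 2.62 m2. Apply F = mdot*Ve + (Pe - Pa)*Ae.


F = 487.2 * 2971 + (59057 - 10974) * 2.62 = 1.5734e+06 N = 1573.4 kN

1573.4 kN


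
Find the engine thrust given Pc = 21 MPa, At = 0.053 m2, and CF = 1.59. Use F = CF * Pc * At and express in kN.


F = 1.59 * 21e6 * 0.053 = 1.7697e+06 N = 1769.7 kN

1769.7 kN


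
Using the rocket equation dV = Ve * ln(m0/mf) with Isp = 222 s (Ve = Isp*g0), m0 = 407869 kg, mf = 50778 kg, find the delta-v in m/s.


Ve = 222 * 9.81 = 2177.82 m/s
dV = 2177.82 * ln(407869/50778) = 4537 m/s

4537 m/s


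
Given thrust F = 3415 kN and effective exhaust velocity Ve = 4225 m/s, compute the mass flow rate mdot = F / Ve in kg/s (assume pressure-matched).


mdot = F / Ve = 3415000 / 4225 = 808.3 kg/s

808.3 kg/s


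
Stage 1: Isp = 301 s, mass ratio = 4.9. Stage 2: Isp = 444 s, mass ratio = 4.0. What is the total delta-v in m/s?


dV1 = 301 * 9.81 * ln(4.9) = 4692.7 m/s
dV2 = 444 * 9.81 * ln(4.0) = 6038.2 m/s
Total dV = 4692.7 + 6038.2 = 10730.9 m/s ~ 10731 m/s

10731 m/s


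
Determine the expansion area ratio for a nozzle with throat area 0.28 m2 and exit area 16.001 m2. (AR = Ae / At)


AR = 16.001 / 0.28 = 57.1

57.1


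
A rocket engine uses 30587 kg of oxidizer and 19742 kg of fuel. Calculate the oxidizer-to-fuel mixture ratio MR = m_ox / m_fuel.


MR = 30587 / 19742 = 1.55

1.55


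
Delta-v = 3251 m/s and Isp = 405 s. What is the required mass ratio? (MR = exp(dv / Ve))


Ve = 405 * 9.81 = 3973.05 m/s
MR = exp(3251 / 3973.05) = 2.267

2.267


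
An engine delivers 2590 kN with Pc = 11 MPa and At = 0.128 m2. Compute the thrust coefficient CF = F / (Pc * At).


CF = 2590000 / (11e6 * 0.128) = 1.84

1.84


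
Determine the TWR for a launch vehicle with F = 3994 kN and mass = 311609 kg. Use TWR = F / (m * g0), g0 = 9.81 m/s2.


TWR = 3994000 / (311609 * 9.81) = 1.31

1.31


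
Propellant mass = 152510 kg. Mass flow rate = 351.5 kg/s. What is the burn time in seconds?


tb = 152510 / 351.5 = 433.9 s

433.9 s


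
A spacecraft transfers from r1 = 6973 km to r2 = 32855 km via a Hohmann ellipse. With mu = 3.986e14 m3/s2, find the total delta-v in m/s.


V1 = sqrt(mu/r1) = 7560.64 m/s
dV1 = V1*(sqrt(2*r2/(r1+r2)) - 1) = 2150.72 m/s
V2 = sqrt(mu/r2) = 3483.12 m/s
dV2 = V2*(1 - sqrt(2*r1/(r1+r2))) = 1422.02 m/s
Total dV = 3573 m/s

3573 m/s


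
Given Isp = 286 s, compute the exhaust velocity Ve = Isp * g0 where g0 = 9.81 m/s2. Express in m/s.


Ve = Isp * g0 = 286 * 9.81 = 2805.7 m/s

2805.7 m/s


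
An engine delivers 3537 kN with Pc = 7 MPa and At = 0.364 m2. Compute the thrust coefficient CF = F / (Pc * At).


CF = 3537000 / (7e6 * 0.364) = 1.39

1.39


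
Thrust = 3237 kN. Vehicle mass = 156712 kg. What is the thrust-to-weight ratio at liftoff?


TWR = 3237000 / (156712 * 9.81) = 2.11

2.11


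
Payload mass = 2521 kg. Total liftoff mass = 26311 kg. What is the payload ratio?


PR = 2521 / 26311 = 0.0958

0.0958


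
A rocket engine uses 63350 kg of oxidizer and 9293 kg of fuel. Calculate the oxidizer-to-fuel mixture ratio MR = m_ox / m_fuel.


MR = 63350 / 9293 = 6.82

6.82


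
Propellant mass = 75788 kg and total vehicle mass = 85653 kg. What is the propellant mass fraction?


PMF = 75788 / 85653 = 0.885

0.885


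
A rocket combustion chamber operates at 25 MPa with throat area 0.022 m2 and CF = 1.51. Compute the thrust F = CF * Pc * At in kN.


F = 1.51 * 25e6 * 0.022 = 830500.0 N = 830.5 kN

830.5 kN


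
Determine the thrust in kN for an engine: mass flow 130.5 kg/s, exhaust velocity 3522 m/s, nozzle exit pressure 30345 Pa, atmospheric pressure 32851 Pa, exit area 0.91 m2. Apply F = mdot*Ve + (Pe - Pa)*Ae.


F = 130.5 * 3522 + (30345 - 32851) * 0.91 = 457341.0 N = 457.3 kN

457.3 kN


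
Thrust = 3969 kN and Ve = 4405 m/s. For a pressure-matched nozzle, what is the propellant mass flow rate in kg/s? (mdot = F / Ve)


mdot = F / Ve = 3969000 / 4405 = 901.0 kg/s

901.0 kg/s


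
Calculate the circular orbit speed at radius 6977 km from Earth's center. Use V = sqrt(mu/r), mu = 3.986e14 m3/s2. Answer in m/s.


V = sqrt(3.986e14 / 6977000) = 7558 m/s

7558 m/s


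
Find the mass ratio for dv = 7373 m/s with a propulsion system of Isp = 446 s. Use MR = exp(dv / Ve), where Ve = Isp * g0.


Ve = 446 * 9.81 = 4375.26 m/s
MR = exp(7373 / 4375.26) = 5.393

5.393


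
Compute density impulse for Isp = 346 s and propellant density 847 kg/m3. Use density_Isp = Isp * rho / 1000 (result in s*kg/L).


rho*Isp = 346 * 847 / 1000 = 293 s*kg/L

293 s*kg/L


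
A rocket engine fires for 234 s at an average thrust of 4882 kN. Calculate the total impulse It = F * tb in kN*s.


It = 4882 * 234 = 1142388 kN*s

1142388 kN*s


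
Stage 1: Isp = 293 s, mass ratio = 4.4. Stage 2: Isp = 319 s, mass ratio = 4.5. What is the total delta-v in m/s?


dV1 = 293 * 9.81 * ln(4.4) = 4258.6 m/s
dV2 = 319 * 9.81 * ln(4.5) = 4706.8 m/s
Total dV = 4258.6 + 4706.8 = 8965.4 m/s ~ 8965 m/s

8965 m/s


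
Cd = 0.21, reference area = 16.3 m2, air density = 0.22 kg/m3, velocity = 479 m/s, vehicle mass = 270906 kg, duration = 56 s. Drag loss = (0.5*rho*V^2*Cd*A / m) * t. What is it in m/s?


D = 0.5 * 0.22 * 479^2 * 0.21 * 16.3 = 86391.42 N
a = 86391.42 / 270906 = 0.3189 m/s2
dV = 0.3189 * 56 = 17.9 m/s

17.9 m/s


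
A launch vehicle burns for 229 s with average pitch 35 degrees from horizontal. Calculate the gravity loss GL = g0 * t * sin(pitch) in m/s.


GL = 9.81 * 229 * sin(35 deg) = 1289 m/s

1289 m/s


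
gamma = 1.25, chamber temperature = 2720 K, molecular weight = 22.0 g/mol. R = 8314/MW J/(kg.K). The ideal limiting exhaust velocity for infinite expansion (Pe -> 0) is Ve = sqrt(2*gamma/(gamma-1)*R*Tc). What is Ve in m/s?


R = 8314 / 22.0 = 377.91 J/(kg.K)
Ve = sqrt(2 * 1.25 / (1.25 - 1) * 377.91 * 2720) = 3206 m/s

3206 m/s


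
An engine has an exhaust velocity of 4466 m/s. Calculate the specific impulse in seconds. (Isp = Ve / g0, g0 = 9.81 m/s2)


Isp = Ve / g0 = 4466 / 9.81 = 455.2 s

455.2 s


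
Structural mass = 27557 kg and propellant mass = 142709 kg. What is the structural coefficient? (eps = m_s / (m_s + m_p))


eps = 27557 / (27557 + 142709) = 0.1618

0.1618


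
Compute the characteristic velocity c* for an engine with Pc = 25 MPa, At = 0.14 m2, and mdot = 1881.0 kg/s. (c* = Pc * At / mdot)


c* = 25e6 * 0.14 / 1881.0 = 1861 m/s

1861 m/s


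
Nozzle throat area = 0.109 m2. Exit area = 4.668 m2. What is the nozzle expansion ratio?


AR = 4.668 / 0.109 = 42.8

42.8


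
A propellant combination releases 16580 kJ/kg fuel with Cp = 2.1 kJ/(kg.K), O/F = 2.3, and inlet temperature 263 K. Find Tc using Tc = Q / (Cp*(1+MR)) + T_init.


Tc = 16580 / (2.1 * (1 + 2.3)) + 263 = 2655 K

2655 K


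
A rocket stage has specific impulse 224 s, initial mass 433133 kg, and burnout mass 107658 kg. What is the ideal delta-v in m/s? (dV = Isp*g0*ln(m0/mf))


Ve = 224 * 9.81 = 2197.44 m/s
dV = 2197.44 * ln(433133/107658) = 3059 m/s

3059 m/s


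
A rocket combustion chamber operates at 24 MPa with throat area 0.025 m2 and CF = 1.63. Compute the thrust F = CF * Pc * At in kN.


F = 1.63 * 24e6 * 0.025 = 978000.0 N = 978.0 kN

978.0 kN


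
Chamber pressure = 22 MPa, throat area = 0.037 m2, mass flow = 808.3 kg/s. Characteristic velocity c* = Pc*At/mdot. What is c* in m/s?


c* = 22e6 * 0.037 / 808.3 = 1007 m/s

1007 m/s


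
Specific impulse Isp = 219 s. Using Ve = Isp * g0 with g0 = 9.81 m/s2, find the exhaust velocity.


Ve = Isp * g0 = 219 * 9.81 = 2148.4 m/s

2148.4 m/s


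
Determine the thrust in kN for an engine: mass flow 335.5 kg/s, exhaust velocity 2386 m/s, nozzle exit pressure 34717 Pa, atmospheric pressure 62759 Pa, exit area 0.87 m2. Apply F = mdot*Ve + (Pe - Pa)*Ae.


F = 335.5 * 2386 + (34717 - 62759) * 0.87 = 776106.0 N = 776.1 kN

776.1 kN


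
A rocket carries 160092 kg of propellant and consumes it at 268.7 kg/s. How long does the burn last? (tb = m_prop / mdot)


tb = 160092 / 268.7 = 595.8 s

595.8 s


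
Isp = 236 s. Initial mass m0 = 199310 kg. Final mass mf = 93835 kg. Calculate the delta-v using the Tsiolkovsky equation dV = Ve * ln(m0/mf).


Ve = 236 * 9.81 = 2315.16 m/s
dV = 2315.16 * ln(199310/93835) = 1744 m/s

1744 m/s


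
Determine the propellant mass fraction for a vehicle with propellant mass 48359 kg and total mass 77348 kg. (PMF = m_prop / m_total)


PMF = 48359 / 77348 = 0.625

0.625


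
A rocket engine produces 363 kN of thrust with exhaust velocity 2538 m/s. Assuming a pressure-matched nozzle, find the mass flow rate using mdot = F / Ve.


mdot = F / Ve = 363000 / 2538 = 143.0 kg/s

143.0 kg/s


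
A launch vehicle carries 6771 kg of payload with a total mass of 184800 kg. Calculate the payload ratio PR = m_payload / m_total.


PR = 6771 / 184800 = 0.0366

0.0366


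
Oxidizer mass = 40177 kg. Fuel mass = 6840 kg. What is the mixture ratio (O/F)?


MR = 40177 / 6840 = 5.87

5.87


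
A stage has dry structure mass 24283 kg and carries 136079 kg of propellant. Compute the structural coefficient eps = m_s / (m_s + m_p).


eps = 24283 / (24283 + 136079) = 0.1514

0.1514


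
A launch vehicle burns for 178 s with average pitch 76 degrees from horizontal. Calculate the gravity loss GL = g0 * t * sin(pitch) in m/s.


GL = 9.81 * 178 * sin(76 deg) = 1694 m/s

1694 m/s


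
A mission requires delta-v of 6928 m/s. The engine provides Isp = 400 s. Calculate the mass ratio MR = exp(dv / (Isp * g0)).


Ve = 400 * 9.81 = 3924.0 m/s
MR = exp(6928 / 3924.0) = 5.845

5.845


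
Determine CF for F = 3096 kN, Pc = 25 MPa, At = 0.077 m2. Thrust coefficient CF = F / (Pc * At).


CF = 3096000 / (25e6 * 0.077) = 1.61

1.61


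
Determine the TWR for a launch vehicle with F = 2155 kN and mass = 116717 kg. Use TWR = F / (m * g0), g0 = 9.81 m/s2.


TWR = 2155000 / (116717 * 9.81) = 1.88

1.88


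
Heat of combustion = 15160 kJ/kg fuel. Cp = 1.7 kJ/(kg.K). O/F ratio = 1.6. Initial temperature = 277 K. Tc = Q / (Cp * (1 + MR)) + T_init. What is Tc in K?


Tc = 15160 / (1.7 * (1 + 1.6)) + 277 = 3707 K

3707 K


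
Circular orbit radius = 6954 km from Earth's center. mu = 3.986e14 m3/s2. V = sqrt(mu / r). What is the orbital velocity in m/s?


V = sqrt(3.986e14 / 6954000) = 7571 m/s

7571 m/s


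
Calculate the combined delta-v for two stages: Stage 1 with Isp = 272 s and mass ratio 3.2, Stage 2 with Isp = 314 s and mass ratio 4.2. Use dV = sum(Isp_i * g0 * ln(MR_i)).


dV1 = 272 * 9.81 * ln(3.2) = 3103.7 m/s
dV2 = 314 * 9.81 * ln(4.2) = 4420.5 m/s
Total dV = 3103.7 + 4420.5 = 7524.2 m/s ~ 7524 m/s

7524 m/s


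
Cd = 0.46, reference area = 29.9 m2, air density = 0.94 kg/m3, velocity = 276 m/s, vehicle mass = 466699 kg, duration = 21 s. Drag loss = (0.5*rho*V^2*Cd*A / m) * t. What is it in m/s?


D = 0.5 * 0.94 * 276^2 * 0.46 * 29.9 = 492430.61 N
a = 492430.61 / 466699 = 1.0551 m/s2
dV = 1.0551 * 21 = 22.2 m/s

22.2 m/s


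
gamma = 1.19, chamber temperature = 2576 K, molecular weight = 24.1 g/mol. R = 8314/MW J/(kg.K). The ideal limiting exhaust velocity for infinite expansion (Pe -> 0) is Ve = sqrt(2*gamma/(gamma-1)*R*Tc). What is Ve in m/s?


R = 8314 / 24.1 = 344.98 J/(kg.K)
Ve = sqrt(2 * 1.19 / (1.19 - 1) * 344.98 * 2576) = 3336 m/s

3336 m/s


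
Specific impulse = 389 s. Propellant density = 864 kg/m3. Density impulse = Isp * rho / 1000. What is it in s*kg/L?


rho*Isp = 389 * 864 / 1000 = 336 s*kg/L

336 s*kg/L


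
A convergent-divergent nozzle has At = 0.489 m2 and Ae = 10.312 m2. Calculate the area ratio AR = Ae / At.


AR = 10.312 / 0.489 = 21.1

21.1


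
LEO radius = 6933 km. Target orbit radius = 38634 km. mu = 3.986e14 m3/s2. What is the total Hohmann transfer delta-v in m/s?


V1 = sqrt(mu/r1) = 7582.42 m/s
dV1 = V1*(sqrt(2*r2/(r1+r2)) - 1) = 2291.34 m/s
V2 = sqrt(mu/r2) = 3212.06 m/s
dV2 = V2*(1 - sqrt(2*r1/(r1+r2))) = 1440.18 m/s
Total dV = 3732 m/s

3732 m/s


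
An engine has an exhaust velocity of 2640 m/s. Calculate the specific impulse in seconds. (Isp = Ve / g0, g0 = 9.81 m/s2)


Isp = Ve / g0 = 2640 / 9.81 = 269.1 s

269.1 s


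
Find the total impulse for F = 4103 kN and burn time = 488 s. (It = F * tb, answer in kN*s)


It = 4103 * 488 = 2002264 kN*s

2002264 kN*s


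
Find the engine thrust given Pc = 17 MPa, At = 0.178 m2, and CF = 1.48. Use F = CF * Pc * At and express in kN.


F = 1.48 * 17e6 * 0.178 = 4.4785e+06 N = 4478.5 kN

4478.5 kN


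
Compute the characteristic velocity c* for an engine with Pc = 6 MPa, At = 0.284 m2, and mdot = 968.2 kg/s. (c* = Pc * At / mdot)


c* = 6e6 * 0.284 / 968.2 = 1760 m/s

1760 m/s


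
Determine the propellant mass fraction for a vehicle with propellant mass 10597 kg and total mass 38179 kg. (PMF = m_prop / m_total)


PMF = 10597 / 38179 = 0.278

0.278


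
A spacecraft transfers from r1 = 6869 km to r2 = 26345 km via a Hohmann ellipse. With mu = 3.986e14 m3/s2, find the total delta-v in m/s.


V1 = sqrt(mu/r1) = 7617.67 m/s
dV1 = V1*(sqrt(2*r2/(r1+r2)) - 1) = 1976.9 m/s
V2 = sqrt(mu/r2) = 3889.73 m/s
dV2 = V2*(1 - sqrt(2*r1/(r1+r2))) = 1388.11 m/s
Total dV = 3365 m/s

3365 m/s


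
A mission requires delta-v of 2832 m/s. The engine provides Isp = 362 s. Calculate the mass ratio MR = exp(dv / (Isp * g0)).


Ve = 362 * 9.81 = 3551.22 m/s
MR = exp(2832 / 3551.22) = 2.22

2.22


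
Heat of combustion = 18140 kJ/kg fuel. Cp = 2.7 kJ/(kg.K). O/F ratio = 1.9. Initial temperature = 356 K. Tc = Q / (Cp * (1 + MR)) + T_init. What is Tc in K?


Tc = 18140 / (2.7 * (1 + 1.9)) + 356 = 2673 K

2673 K


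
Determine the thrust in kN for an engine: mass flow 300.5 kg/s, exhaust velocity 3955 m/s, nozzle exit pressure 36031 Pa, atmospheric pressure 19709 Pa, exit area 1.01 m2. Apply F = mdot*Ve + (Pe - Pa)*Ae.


F = 300.5 * 3955 + (36031 - 19709) * 1.01 = 1.2050e+06 N = 1205.0 kN

1205.0 kN


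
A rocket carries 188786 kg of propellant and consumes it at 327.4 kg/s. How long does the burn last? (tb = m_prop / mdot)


tb = 188786 / 327.4 = 576.6 s

576.6 s


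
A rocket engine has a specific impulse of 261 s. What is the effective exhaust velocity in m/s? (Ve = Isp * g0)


Ve = Isp * g0 = 261 * 9.81 = 2560.4 m/s

2560.4 m/s


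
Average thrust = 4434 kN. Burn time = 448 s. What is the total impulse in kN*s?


It = 4434 * 448 = 1986432 kN*s

1986432 kN*s


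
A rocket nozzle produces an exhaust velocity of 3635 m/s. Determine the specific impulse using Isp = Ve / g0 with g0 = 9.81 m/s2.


Isp = Ve / g0 = 3635 / 9.81 = 370.5 s

370.5 s


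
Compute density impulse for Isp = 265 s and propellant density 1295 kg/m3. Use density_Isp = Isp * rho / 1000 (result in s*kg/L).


rho*Isp = 265 * 1295 / 1000 = 343 s*kg/L

343 s*kg/L


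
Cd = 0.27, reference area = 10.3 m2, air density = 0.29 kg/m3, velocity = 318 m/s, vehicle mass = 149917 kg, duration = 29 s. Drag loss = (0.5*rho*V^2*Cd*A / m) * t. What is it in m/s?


D = 0.5 * 0.29 * 318^2 * 0.27 * 10.3 = 40777.75 N
a = 40777.75 / 149917 = 0.272 m/s2
dV = 0.272 * 29 = 7.9 m/s

7.9 m/s


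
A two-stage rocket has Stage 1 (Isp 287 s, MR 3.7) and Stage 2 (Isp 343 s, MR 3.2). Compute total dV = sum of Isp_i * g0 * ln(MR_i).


dV1 = 287 * 9.81 * ln(3.7) = 3683.6 m/s
dV2 = 343 * 9.81 * ln(3.2) = 3913.8 m/s
Total dV = 3683.6 + 3913.8 = 7597.4 m/s ~ 7597 m/s

7597 m/s


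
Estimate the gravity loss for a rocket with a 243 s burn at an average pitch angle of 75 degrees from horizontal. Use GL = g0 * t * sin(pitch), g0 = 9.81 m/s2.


GL = 9.81 * 243 * sin(75 deg) = 2303 m/s

2303 m/s


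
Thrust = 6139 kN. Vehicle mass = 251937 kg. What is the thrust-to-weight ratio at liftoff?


TWR = 6139000 / (251937 * 9.81) = 2.48

2.48


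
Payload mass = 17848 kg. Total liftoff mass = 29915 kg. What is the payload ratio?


PR = 17848 / 29915 = 0.5966

0.5966


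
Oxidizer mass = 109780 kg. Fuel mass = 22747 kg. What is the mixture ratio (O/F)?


MR = 109780 / 22747 = 4.83

4.83


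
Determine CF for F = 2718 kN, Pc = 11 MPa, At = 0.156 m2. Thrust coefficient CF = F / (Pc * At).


CF = 2718000 / (11e6 * 0.156) = 1.58

1.58


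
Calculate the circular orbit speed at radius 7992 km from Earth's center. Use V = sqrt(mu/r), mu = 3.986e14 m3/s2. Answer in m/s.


V = sqrt(3.986e14 / 7992000) = 7062 m/s

7062 m/s


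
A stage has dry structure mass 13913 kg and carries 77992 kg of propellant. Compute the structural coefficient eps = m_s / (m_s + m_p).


eps = 13913 / (13913 + 77992) = 0.1514

0.1514


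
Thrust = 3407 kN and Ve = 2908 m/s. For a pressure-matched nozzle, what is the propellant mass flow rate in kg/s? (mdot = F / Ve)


mdot = F / Ve = 3407000 / 2908 = 1171.6 kg/s

1171.6 kg/s


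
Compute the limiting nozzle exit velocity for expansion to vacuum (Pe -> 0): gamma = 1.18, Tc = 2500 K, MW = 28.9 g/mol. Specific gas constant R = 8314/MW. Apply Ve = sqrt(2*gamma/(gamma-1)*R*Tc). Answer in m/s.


R = 8314 / 28.9 = 287.68 J/(kg.K)
Ve = sqrt(2 * 1.18 / (1.18 - 1) * 287.68 * 2500) = 3071 m/s

3071 m/s


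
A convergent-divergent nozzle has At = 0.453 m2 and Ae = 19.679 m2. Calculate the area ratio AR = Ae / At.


AR = 19.679 / 0.453 = 43.4

43.4


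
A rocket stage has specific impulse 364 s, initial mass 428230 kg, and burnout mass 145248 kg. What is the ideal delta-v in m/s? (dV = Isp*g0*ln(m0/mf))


Ve = 364 * 9.81 = 3570.84 m/s
dV = 3570.84 * ln(428230/145248) = 3861 m/s

3861 m/s


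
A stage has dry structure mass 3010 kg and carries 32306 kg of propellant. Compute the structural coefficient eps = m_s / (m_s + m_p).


eps = 3010 / (3010 + 32306) = 0.0852

0.0852


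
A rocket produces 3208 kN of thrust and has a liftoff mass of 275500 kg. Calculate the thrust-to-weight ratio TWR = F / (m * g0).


TWR = 3208000 / (275500 * 9.81) = 1.19

1.19


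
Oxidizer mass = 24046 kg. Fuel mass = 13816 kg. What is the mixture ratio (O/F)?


MR = 24046 / 13816 = 1.74

1.74


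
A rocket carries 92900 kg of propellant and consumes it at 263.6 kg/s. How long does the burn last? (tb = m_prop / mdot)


tb = 92900 / 263.6 = 352.4 s

352.4 s


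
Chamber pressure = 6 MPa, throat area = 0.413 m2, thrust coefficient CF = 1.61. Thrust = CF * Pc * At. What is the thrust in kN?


F = 1.61 * 6e6 * 0.413 = 3.9896e+06 N = 3989.6 kN

3989.6 kN


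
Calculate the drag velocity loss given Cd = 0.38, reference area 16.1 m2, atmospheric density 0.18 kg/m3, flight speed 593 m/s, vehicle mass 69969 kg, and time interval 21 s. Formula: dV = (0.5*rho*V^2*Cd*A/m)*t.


D = 0.5 * 0.18 * 593^2 * 0.38 * 16.1 = 193624.97 N
a = 193624.97 / 69969 = 2.7673 m/s2
dV = 2.7673 * 21 = 58.1 m/s

58.1 m/s


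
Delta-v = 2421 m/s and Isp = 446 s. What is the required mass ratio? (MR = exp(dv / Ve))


Ve = 446 * 9.81 = 4375.26 m/s
MR = exp(2421 / 4375.26) = 1.739

1.739


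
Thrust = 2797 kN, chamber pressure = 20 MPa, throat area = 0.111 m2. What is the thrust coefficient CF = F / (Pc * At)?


CF = 2797000 / (20e6 * 0.111) = 1.26

1.26


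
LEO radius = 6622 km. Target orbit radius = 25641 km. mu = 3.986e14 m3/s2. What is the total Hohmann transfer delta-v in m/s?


V1 = sqrt(mu/r1) = 7758.43 m/s
dV1 = V1*(sqrt(2*r2/(r1+r2)) - 1) = 2023.04 m/s
V2 = sqrt(mu/r2) = 3942.77 m/s
dV2 = V2*(1 - sqrt(2*r1/(r1+r2))) = 1416.62 m/s
Total dV = 3440 m/s

3440 m/s


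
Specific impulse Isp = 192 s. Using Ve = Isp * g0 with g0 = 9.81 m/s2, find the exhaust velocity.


Ve = Isp * g0 = 192 * 9.81 = 1883.5 m/s

1883.5 m/s


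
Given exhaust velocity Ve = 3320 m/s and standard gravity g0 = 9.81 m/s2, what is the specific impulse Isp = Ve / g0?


Isp = Ve / g0 = 3320 / 9.81 = 338.4 s

338.4 s


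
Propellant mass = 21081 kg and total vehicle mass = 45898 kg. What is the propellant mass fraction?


PMF = 21081 / 45898 = 0.459

0.459


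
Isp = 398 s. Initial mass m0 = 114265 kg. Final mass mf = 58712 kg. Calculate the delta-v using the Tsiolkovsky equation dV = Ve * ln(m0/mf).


Ve = 398 * 9.81 = 3904.38 m/s
dV = 3904.38 * ln(114265/58712) = 2600 m/s

2600 m/s


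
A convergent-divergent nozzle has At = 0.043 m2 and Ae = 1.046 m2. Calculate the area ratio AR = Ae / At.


AR = 1.046 / 0.043 = 24.3

24.3


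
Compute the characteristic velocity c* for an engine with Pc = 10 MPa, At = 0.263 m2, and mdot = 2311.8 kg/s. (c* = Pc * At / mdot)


c* = 10e6 * 0.263 / 2311.8 = 1138 m/s

1138 m/s


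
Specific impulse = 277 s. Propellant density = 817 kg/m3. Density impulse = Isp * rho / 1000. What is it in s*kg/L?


rho*Isp = 277 * 817 / 1000 = 226 s*kg/L

226 s*kg/L


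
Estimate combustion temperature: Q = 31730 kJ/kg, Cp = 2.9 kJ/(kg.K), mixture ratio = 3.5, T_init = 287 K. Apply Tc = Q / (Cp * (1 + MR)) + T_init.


Tc = 31730 / (2.9 * (1 + 3.5)) + 287 = 2718 K

2718 K


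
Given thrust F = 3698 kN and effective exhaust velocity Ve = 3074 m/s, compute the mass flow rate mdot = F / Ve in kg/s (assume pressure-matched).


mdot = F / Ve = 3698000 / 3074 = 1203.0 kg/s

1203.0 kg/s


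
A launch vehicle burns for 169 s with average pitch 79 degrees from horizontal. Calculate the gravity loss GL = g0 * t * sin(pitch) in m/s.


GL = 9.81 * 169 * sin(79 deg) = 1627 m/s

1627 m/s


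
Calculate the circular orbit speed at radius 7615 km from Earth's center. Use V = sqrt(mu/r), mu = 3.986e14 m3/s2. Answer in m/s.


V = sqrt(3.986e14 / 7615000) = 7235 m/s

7235 m/s


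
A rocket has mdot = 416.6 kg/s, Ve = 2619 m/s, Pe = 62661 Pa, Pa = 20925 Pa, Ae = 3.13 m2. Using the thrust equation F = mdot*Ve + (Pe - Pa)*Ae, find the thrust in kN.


F = 416.6 * 2619 + (62661 - 20925) * 3.13 = 1.2217e+06 N = 1221.7 kN

1221.7 kN


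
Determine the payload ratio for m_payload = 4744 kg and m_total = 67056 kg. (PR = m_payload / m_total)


PR = 4744 / 67056 = 0.0707

0.0707


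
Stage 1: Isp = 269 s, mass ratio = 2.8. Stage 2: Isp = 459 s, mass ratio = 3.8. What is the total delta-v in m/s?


dV1 = 269 * 9.81 * ln(2.8) = 2717.1 m/s
dV2 = 459 * 9.81 * ln(3.8) = 6011.2 m/s
Total dV = 2717.1 + 6011.2 = 8728.3 m/s ~ 8728 m/s

8728 m/s


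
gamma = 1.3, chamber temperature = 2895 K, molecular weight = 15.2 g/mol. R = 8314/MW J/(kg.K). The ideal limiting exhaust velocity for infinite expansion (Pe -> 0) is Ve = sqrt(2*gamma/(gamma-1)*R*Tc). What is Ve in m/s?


R = 8314 / 15.2 = 546.97 J/(kg.K)
Ve = sqrt(2 * 1.3 / (1.3 - 1) * 546.97 * 2895) = 3705 m/s

3705 m/s


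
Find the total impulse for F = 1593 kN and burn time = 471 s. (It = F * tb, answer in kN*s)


It = 1593 * 471 = 750303 kN*s

750303 kN*s


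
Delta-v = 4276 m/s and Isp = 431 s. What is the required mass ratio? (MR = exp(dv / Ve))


Ve = 431 * 9.81 = 4228.11 m/s
MR = exp(4276 / 4228.11) = 2.749

2.749


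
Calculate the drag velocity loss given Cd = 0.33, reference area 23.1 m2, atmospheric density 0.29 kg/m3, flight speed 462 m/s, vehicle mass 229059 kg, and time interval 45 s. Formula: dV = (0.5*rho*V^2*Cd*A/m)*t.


D = 0.5 * 0.29 * 462^2 * 0.33 * 23.1 = 235927.12 N
a = 235927.12 / 229059 = 1.03 m/s2
dV = 1.03 * 45 = 46.3 m/s

46.3 m/s


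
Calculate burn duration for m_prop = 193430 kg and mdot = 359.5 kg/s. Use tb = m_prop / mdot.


tb = 193430 / 359.5 = 538.1 s

538.1 s
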